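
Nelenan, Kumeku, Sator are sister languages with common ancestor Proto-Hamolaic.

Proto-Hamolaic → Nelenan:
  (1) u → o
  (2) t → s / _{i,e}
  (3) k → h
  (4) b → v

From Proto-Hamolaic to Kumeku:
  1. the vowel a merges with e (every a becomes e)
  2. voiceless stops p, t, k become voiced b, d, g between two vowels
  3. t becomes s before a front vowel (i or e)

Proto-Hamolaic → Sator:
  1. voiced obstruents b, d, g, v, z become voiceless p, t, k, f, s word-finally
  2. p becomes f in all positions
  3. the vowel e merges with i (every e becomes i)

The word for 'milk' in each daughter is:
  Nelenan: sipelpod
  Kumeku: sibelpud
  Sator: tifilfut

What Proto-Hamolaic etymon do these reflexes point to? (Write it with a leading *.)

Position 3: Nelenan has p, Kumeku has b, Sator has f. Nelenan preserves p here (none of its changes turn any other segment into p), so the proto-segment is *p.
Position 1: Nelenan has s, Kumeku has s, Sator has t. Taking the neighbouring segments as reconstructed: Nelenan s could go back to *t or *s; Kumeku s could go back to *t or *s; Sator t can only go back to *t — the one source consistent with every daughter is *t.
Continuing position by position gives *tipelpud; check it forward:
Nelenan: start from *tipelpud.
  rule 1 (vowel merger): tipelpud → tipelpod
  rule 2 (palatalisation): tipelpod → sipelpod
  rule 3: no change — sipelpod
  rule 4: no change — sipelpod
  ⇒ Nelenan sipelpod
Kumeku: *tipelpud > tibelpud > sibelpud  (by intervocalic voicing, palatalisation)
Sator: *tipelpud > tipelput > tifelfut > tifilfut  (by final devoicing, unconditioned shift, vowel merger)
*tipelpud is the unique common source.

*tipelpud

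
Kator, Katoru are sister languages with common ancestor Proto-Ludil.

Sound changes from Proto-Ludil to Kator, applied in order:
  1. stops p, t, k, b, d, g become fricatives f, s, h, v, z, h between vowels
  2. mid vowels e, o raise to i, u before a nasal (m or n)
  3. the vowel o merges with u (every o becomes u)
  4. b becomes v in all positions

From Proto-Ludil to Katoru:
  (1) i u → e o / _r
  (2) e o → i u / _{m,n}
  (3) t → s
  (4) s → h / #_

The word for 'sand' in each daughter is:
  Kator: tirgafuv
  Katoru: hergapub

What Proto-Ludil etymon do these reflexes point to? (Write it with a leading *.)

*tirgapub

Position 1: Kator has t, Katoru has h. Kator preserves t here (none of its changes turn any other segment into t), so the proto-segment is *t.
Position 2: Kator has i, Katoru has e. Taking the neighbouring segments as reconstructed: Kator i can only go back to *i; Katoru e could go back to *e or *i — the one source consistent with every daughter is *i.
Position 6: Kator has f, Katoru has p. Katoru preserves p here (none of its changes turn any other segment into p), so the proto-segment is *p.
Continuing position by position gives *tirgapub; check it forward:
Kator: start from *tirgapub.
  rule 1 (intervocalic lenition): tirgapub → tirgafub
  rule 2: no change — tirgafub
  rule 3: no change — tirgafub
  rule 4 (unconditioned shift): tirgafub → tirgafuv
  ⇒ Kator tirgafuv
Katoru: *tirgapub
  tirgapub → tergapub   [pre-rhotic lowering]
  tergapub (rule 2 does not apply)
  tergapub → sergapub   [unconditioned shift]
  sergapub → hergapub   [debuccalisation]
  giving Katoru hergapub.
Only *tirgapub yields all of Kator tirgafuv, Katoru hergapub.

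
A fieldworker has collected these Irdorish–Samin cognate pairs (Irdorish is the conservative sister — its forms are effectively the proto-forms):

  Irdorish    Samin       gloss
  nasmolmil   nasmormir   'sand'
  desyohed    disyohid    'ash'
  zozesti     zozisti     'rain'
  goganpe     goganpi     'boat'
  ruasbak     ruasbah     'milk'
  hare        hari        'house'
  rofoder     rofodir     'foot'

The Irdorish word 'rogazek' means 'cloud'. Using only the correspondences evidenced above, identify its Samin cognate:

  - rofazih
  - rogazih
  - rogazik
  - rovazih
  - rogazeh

desyohed ~ disyohid, zozesti ~ zozisti — Irdorish e corresponds to Samin i after a consonant, before a consonant other than r, m, n, p, b, f, v.
ruasbak ~ ruasbah — Irdorish k corresponds to Samin h word-finally.
Applying these to Irdorish 'rogazek':
  rogazek → rogazik   (e→i after a consonant, before a consonant other than r, m, n, p, b, f, v)
  rogazik → rogazih   (k→h word-finally)
So the Samin cognate is 'rogazih'.

rogazih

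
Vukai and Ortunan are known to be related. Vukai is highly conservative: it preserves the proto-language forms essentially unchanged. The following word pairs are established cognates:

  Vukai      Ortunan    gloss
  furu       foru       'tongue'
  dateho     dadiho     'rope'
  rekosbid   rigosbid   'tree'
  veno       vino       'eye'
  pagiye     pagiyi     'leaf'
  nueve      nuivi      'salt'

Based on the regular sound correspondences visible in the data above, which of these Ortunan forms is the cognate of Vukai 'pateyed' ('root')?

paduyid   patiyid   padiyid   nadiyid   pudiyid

padiyid

dateho ~ dadiho — Vukai t corresponds to Ortunan d between vowels (before a front vowel).
dateho ~ dadiho, rekosbid ~ rigosbid — Vukai e corresponds to Ortunan i after a consonant, before a consonant other than r, m, n, p, b, f, v.
Applying these to Vukai 'pateyed':
  pateyed → padeyed   (t→d between vowels (before a front vowel))
  padeyed → padiyed   (e→i after a consonant, before a consonant other than r, m, n, p, b, f, v)
  padiyed → padiyid   (e→i after a consonant, before a consonant other than r, m, n, p, b, f, v)
So the Ortunan cognate is 'padiyid'.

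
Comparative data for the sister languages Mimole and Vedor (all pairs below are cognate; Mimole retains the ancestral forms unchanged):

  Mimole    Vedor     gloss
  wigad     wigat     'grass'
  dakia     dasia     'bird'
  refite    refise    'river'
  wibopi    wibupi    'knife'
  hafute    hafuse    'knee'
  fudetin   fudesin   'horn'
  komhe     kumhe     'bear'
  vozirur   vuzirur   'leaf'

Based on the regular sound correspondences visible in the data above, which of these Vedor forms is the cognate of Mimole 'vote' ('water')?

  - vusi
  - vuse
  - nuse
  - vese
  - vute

vuse

vozirur ~ vuzirur — Mimole o corresponds to Vedor u after a consonant, before a consonant other than r, m, n, p, b, f, v.
refite ~ refise, hafute ~ hafuse — Mimole t corresponds to Vedor s between vowels (before a front vowel).
Applying these to Mimole 'vote':
  vote → vute   (o→u after a consonant, before a consonant other than r, m, n, p, b, f, v)
  vute → vuse   (t→s between vowels (before a front vowel))
So the Vedor cognate is 'vuse'.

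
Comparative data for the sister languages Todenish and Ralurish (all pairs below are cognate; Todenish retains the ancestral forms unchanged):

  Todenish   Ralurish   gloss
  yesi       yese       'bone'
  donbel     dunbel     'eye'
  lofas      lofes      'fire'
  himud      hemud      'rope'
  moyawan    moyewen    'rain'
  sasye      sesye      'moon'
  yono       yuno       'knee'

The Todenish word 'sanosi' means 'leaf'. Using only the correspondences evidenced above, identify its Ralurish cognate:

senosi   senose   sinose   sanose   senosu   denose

moyawan ~ moyewen — Todenish a corresponds to Ralurish e after a consonant, before a nasal.
yesi ~ yese — Todenish i corresponds to Ralurish e word-finally.
Applying these to Todenish 'sanosi':
  sanosi → senosi   (a→e after a consonant, before a nasal)
  senosi → senose   (i→e word-finally)
So the Ralurish cognate is 'senose'.

senose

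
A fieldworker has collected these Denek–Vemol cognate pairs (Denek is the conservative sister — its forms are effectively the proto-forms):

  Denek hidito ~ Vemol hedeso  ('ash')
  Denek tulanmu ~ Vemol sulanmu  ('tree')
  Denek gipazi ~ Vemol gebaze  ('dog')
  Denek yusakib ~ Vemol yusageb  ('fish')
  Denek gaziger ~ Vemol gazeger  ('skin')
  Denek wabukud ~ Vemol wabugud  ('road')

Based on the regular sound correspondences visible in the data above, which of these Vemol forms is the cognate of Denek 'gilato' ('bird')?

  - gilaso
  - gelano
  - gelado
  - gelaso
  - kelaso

hidito ~ hedeso, gaziger ~ gazeger — Denek i corresponds to Vemol e after a consonant, before a consonant other than r, m, n, p, b, f, v.
hidito ~ hedeso — Denek t corresponds to Vemol s between vowels (before a back vowel).
Applying these to Denek 'gilato':
  gilato → gelato   (i→e after a consonant, before a consonant other than r, m, n, p, b, f, v)
  gelato → gelaso   (t→s between vowels (before a back vowel))
So the Vemol cognate is 'gelaso'.

gelaso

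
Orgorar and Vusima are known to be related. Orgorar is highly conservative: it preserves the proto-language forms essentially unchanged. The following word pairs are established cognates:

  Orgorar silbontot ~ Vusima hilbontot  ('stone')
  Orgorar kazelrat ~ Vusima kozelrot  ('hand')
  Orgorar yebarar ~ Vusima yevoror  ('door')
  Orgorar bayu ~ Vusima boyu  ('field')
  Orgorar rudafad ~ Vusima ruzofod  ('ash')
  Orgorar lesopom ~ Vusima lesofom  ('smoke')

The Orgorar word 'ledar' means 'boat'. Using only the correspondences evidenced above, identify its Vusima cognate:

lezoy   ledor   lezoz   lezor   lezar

lezor

rudafad ~ ruzofod — Orgorar d corresponds to Vusima z between vowels (before a back vowel).
yebarar ~ yevoror — Orgorar a corresponds to Vusima o after a consonant, before r.
Applying these to Orgorar 'ledar':
  ledar → lezar   (d→z between vowels (before a back vowel))
  lezar → lezor   (a→o after a consonant, before r)
So the Vusima cognate is 'lezor'.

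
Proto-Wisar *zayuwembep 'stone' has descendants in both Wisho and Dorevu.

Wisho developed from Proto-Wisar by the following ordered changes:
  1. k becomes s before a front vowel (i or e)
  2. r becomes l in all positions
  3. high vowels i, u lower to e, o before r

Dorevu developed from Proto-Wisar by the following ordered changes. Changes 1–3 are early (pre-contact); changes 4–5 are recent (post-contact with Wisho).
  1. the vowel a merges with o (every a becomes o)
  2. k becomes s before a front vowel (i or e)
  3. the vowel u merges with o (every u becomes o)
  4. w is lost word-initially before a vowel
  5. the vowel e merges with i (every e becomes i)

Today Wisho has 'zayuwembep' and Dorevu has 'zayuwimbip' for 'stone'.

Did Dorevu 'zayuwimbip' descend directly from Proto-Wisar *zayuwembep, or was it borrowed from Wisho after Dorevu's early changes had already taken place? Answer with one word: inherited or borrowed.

borrowed

If inherited, *zayuwembep would pass through all of Dorevu's changes:
Dorevu: *zayuwembep
  zayuwembep → zoyuwembep   [vowel merger]
  zoyuwembep (rule 2 does not apply)
  zoyuwembep → zoyowembep   [vowel merger]
  zoyowembep (rule 4 does not apply)
  zoyowembep → zoyowimbip   [vowel merger]
  giving Dorevu zoyowimbip.
If borrowed from Wisho 'zayuwembep' after the early changes, it would undergo only the recent ones:
  rule 4 (glide loss): no change (zayuwembep)
  rule 5 (vowel merger): zayuwembep → zayuwimbip
  ⇒ as a loan: zayuwimbip
Dorevu 'zayuwimbip' matches the loan outcome 'zayuwimbip', not the inherited 'zoyowimbip' — it skipped the early Dorevu changes, so it was borrowed from Wisho.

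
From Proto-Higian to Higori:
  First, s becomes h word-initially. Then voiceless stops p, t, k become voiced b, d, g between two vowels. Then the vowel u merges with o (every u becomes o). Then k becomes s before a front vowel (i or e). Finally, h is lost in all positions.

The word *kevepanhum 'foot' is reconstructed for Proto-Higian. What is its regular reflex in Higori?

Higori: *kevepanhum
  kevepanhum (rule 1 does not apply)
  kevepanhum → kevebanhum   [intervocalic voicing]
  kevebanhum → kevebanhom   [vowel merger]
  kevebanhom → sevebanhom   [palatalisation]
  sevebanhom → sevebanom   [h-loss]
  giving Higori sevebanom.

sevebanom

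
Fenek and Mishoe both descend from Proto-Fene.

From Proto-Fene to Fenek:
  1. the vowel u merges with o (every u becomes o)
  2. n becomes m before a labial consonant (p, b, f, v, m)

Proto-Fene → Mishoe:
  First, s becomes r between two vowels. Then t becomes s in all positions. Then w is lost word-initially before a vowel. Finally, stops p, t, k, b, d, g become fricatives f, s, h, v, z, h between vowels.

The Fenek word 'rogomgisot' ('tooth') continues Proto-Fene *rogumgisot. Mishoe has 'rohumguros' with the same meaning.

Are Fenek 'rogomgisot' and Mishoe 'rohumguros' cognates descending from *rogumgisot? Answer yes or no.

Derive the expected Mishoe reflex of *rogumgisot:
Mishoe: start from *rogumgisot.
  rule 1 (rhotacism): rogumgisot → rogumgirot
  rule 2 (unconditioned shift): rogumgirot → rogumgiros
  rule 3: no change — rogumgiros
  rule 4 (intervocalic lenition): rogumgiros → rohumgiros
  ⇒ Mishoe rohumgiros
The regular Mishoe reflex would be 'rohumgiros', but the attested form is 'rohumguros'. The correspondence is irregular, so they are not cognates (the Mishoe form has a different source).

no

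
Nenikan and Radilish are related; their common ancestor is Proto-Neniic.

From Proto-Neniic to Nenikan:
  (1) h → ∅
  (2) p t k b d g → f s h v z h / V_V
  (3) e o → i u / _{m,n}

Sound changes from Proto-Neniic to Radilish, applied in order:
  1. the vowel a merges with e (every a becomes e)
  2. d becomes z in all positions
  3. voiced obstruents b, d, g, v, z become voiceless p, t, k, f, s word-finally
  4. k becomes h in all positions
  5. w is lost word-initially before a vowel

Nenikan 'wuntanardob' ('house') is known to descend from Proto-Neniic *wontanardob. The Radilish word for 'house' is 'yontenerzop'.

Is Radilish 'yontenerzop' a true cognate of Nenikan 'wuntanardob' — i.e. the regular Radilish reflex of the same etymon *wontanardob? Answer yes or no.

Derive the expected Radilish reflex of *wontanardob:
Radilish: *wontanardob > wontenerdob > wontenerzob > wontenerzop > ontenerzop  (by vowel merger, unconditioned shift, final devoicing, glide loss)
The regular Radilish reflex would be 'ontenerzop', but the attested form is 'yontenerzop'. The correspondence is irregular, so they are not cognates (the Radilish form has a different source).

no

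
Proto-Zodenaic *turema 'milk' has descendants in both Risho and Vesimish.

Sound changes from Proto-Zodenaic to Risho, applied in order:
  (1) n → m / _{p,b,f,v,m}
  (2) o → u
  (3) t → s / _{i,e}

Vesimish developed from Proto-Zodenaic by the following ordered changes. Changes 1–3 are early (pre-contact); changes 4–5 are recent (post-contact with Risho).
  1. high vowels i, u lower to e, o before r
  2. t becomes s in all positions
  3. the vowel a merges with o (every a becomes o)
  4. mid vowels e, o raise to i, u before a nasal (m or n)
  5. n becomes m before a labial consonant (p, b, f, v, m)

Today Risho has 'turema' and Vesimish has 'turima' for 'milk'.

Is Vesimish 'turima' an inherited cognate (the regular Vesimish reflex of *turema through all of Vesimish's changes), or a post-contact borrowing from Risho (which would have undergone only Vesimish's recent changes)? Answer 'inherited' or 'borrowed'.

borrowed

If inherited, *turema would pass through all of Vesimish's changes:
Vesimish: *turema
  turema → torema   [pre-rhotic lowering]
  torema → sorema   [unconditioned shift]
  sorema → soremo   [vowel merger]
  soremo → sorimo   [pre-nasal raising]
  sorimo (rule 5 does not apply)
  giving Vesimish sorimo.
If borrowed from Risho 'turema' after the early changes, it would undergo only the recent ones:
  rule 4 (pre-nasal raising): turema → turima
  rule 5 (nasal place assimilation): no change (turima)
  ⇒ as a loan: turima
Vesimish 'turima' matches the loan outcome 'turima', not the inherited 'sorimo' — it skipped the early Vesimish changes, so it was borrowed from Risho.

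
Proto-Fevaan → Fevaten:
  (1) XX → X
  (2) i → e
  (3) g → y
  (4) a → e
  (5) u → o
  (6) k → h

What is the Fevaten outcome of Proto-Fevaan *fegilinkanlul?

Fevaten: start from *fegilinkanlul.
  rule 1: no change — fegilinkanlul
  rule 2 (vowel merger): fegilinkanlul → fegelenkanlul
  rule 3 (unconditioned shift): fegelenkanlul → feyelenkanlul
  rule 4 (vowel merger): feyelenkanlul → feyelenkenlul
  rule 5 (vowel merger): feyelenkenlul → feyelenkenlol
  rule 6 (unconditioned shift): feyelenkenlol → feyelenhenlol
  ⇒ Fevaten feyelenhenlol

feyelenhenlol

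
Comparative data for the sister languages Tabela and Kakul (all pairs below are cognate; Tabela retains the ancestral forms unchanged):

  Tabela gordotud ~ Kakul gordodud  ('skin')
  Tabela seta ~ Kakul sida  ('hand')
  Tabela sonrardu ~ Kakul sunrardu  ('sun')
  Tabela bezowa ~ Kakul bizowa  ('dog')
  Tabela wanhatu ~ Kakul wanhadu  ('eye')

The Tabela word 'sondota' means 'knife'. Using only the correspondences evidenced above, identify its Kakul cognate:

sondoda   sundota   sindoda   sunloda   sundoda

sundoda

sonrardu ~ sunrardu — Tabela o corresponds to Kakul u after a consonant, before a nasal.
seta ~ sida — Tabela t corresponds to Kakul d between vowels (before a back vowel).
Applying these to Tabela 'sondota':
  sondota → sundota   (o→u after a consonant, before a nasal)
  sundota → sundoda   (t→d between vowels (before a back vowel))
So the Kakul cognate is 'sundoda'.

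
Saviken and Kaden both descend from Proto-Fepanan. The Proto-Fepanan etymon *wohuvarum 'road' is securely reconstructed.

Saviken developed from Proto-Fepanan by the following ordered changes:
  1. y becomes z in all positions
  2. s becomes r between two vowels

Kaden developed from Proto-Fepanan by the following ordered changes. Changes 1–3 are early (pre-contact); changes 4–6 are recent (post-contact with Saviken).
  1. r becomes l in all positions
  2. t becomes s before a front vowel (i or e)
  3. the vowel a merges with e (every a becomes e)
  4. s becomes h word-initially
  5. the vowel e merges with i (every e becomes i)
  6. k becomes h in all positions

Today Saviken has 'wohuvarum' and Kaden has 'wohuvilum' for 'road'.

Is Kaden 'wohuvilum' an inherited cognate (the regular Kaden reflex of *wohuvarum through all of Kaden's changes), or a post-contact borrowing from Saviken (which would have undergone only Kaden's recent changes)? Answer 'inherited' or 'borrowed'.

inherited

If inherited, *wohuvarum would pass through all of Kaden's changes:
Kaden: start from *wohuvarum.
  rule 1 (unconditioned shift): wohuvarum → wohuvalum
  rule 2: no change — wohuvalum
  rule 3 (vowel merger): wohuvalum → wohuvelum
  rule 4: no change — wohuvelum
  rule 5 (vowel merger): wohuvelum → wohuvilum
  rule 6: no change — wohuvilum
  ⇒ Kaden wohuvilum
If borrowed from Saviken 'wohuvarum' after the early changes, it would undergo only the recent ones:
  rule 4 (debuccalisation): no change (wohuvarum)
  rule 5 (vowel merger): no change (wohuvarum)
  rule 6 (unconditioned shift): no change (wohuvarum)
  ⇒ as a loan: wohuvarum
Kaden 'wohuvilum' matches the inherited outcome exactly, so it is an inherited cognate, not a loan.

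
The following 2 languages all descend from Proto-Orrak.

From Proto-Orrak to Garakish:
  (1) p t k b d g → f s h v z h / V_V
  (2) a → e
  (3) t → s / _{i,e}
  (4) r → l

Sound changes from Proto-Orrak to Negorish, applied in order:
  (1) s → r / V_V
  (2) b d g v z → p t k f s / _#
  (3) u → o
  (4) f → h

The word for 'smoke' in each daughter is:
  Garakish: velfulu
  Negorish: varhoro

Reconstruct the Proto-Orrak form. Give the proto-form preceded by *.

Position 7: Garakish has u, Negorish has o. Garakish preserves u here (none of its changes turn any other segment into u), so the proto-segment is *u.
Position 4: Garakish has f, Negorish has h. Taking the neighbouring segments as reconstructed: Garakish f can only go back to *f; Negorish h could go back to *f or *h — the one source consistent with every daughter is *f.
Continuing position by position gives *varfuru; check it forward:
Garakish: *varfuru > verfuru > velfulu  (by vowel merger, unconditioned shift)
Negorish: *varfuru
  varfuru (rule 1 does not apply)
  varfuru (rule 2 does not apply)
  varfuru → varforo   [vowel merger]
  varforo → varhoro   [unconditioned shift]
  giving Negorish varhoro.
No other proto-form is consistent with every reflex, so the reconstruction is *varfuru.

*varfuru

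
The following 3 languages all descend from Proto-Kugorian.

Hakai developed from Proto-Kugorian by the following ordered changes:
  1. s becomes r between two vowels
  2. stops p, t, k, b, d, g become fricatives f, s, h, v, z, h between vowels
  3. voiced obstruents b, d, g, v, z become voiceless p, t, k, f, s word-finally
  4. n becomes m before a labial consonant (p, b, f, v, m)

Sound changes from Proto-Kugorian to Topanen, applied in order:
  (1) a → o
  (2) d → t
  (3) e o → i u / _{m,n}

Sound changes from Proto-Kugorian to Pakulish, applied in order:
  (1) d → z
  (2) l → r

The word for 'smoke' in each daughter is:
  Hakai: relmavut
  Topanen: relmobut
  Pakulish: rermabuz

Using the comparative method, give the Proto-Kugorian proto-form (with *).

*relmabud

Position 6: Hakai has v, Topanen has b, Pakulish has b. Topanen preserves b here (none of its changes turn any other segment into b), so the proto-segment is *b.
Position 3: Hakai has l, Topanen has l, Pakulish has r. Hakai preserves l here (none of its changes turn any other segment into l), so the proto-segment is *l.
Position 8: Hakai has t, Topanen has t, Pakulish has z. Taking the neighbouring segments as reconstructed: Hakai t could go back to *t or *d; Topanen t could go back to *t or *d; Pakulish z could go back to *d or *z — the one source consistent with every daughter is *d.
Verify the candidate proto-form against each daughter:
Hakai: *relmabud
  relmabud (rule 1 does not apply)
  relmabud → relmavud   [intervocalic lenition]
  relmavud → relmavut   [final devoicing]
  relmavut (rule 4 does not apply)
  giving Hakai relmavut.
Topanen: start from *relmabud.
  rule 1 (vowel merger): relmabud → relmobud
  rule 2 (unconditioned shift): relmobud → relmobut
  rule 3: no change — relmobut
  ⇒ Topanen relmobut
Pakulish: *relmabud
  relmabud → relmabuz   [unconditioned shift]
  relmabuz → rermabuz   [unconditioned shift]
  giving Pakulish rermabuz.
*relmabud is the unique common source.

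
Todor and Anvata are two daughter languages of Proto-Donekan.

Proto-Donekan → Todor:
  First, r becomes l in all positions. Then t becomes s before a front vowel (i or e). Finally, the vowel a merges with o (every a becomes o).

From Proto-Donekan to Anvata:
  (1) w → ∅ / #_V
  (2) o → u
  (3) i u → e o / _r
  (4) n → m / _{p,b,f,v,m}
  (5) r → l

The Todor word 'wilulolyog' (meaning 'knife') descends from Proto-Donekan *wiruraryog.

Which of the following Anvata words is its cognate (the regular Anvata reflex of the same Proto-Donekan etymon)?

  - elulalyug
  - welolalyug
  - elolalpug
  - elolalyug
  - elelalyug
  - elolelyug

elolalyug

Anvata: start from *wiruraryog.
  rule 1 (glide loss): wiruraryog → iruraryog
  rule 2 (vowel merger): iruraryog → iruraryug
  rule 3 (pre-rhotic lowering): iruraryug → eroraryug
  rule 4: no change — eroraryug
  rule 5 (unconditioned shift): eroraryug → elolalyug
  ⇒ Anvata elolalyug
Only 'elolalyug' matches the regular Anvata development of *wiruraryog.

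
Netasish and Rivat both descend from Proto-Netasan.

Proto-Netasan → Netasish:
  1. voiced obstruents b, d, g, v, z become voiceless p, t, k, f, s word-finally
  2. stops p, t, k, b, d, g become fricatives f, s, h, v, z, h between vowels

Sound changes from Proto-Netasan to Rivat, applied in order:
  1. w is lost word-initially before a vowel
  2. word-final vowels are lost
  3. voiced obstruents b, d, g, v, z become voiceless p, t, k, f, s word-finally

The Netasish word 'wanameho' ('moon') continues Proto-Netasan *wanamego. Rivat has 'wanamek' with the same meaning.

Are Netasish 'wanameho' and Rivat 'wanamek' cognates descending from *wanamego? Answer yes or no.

no

Derive the expected Rivat reflex of *wanamego:
Rivat: start from *wanamego.
  rule 1 (glide loss): wanamego → anamego
  rule 2 (apocope): anamego → anameg
  rule 3 (final devoicing): anameg → anamek
  ⇒ Rivat anamek
The regular Rivat reflex would be 'anamek', but the attested form is 'wanamek'. The correspondence is irregular, so they are not cognates (the Rivat form has a different source).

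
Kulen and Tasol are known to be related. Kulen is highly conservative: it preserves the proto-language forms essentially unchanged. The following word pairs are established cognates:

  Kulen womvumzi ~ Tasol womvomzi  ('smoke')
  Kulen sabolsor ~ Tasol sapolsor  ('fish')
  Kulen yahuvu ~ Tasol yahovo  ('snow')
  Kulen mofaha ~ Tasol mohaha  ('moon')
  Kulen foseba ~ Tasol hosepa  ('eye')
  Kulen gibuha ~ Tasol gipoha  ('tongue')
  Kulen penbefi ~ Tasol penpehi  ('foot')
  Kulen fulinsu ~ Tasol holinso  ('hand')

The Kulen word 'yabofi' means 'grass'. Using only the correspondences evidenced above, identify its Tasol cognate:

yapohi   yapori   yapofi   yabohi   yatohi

sabolsor ~ sapolsor — Kulen b corresponds to Tasol p between vowels (before a back vowel).
penbefi ~ penpehi — Kulen f corresponds to Tasol h between vowels (before a front vowel).
Applying these to Kulen 'yabofi':
  yabofi → yapofi   (b→p between vowels (before a back vowel))
  yapofi → yapohi   (f→h between vowels (before a front vowel))
So the Tasol cognate is 'yapohi'.

yapohi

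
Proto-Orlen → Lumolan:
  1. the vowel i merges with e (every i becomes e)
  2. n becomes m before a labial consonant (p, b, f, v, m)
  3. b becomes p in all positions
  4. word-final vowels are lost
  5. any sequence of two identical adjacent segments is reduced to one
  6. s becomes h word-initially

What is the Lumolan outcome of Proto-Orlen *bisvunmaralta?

Lumolan: start from *bisvunmaralta.
  rule 1 (vowel merger): bisvunmaralta → besvunmaralta
  rule 2 (nasal place assimilation): besvunmaralta → besvummaralta
  rule 3 (unconditioned shift): besvummaralta → pesvummaralta
  rule 4 (apocope): pesvummaralta → pesvummaralt
  rule 5 (degemination): pesvummaralt → pesvumaralt
  rule 6: no change — pesvumaralt
  ⇒ Lumolan pesvumaralt

pesvumaralt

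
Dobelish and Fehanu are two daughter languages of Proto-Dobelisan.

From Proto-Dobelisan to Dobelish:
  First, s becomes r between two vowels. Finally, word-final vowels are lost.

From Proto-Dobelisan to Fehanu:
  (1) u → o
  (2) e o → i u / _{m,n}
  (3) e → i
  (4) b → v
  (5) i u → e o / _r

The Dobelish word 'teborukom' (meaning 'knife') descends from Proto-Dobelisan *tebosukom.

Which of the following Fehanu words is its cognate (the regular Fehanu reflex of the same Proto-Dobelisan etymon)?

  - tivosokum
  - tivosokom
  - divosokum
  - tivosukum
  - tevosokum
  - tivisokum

Fehanu: *tebosukom
  tebosukom → tebosokom   [vowel merger]
  tebosokom → tebosokum   [pre-nasal raising]
  tebosokum → tibosokum   [vowel merger]
  tibosokum → tivosokum   [unconditioned shift]
  tivosokum (rule 5 does not apply)
  giving Fehanu tivosokum.

tivosokum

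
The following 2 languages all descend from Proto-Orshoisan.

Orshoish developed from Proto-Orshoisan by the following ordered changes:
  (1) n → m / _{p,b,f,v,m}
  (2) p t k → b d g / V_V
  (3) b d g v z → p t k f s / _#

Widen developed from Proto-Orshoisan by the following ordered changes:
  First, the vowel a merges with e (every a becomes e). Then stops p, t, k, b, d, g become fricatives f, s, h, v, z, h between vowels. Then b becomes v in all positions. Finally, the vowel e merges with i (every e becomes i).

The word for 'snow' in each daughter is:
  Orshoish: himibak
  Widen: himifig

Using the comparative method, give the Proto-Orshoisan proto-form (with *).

*himipag

Position 6: Orshoish has a, Widen has i. Orshoish preserves a here (none of its changes turn any other segment into a), so the proto-segment is *a.
Position 5: Orshoish has b, Widen has f. Taking the neighbouring segments as reconstructed: Orshoish b could go back to *p or *b; Widen f could go back to *p or *f — the one source consistent with every daughter is *p.
Position 7: Orshoish has k, Widen has g. Widen preserves g here (none of its changes turn any other segment into g), so the proto-segment is *g.
Continuing position by position gives *himipag; check it forward:
Orshoish: start from *himipag.
  rule 1: no change — himipag
  rule 2 (intervocalic voicing): himipag → himibag
  rule 3 (final devoicing): himibag → himibak
  ⇒ Orshoish himibak
Widen: start from *himipag.
  rule 1 (vowel merger): himipag → himipeg
  rule 2 (intervocalic lenition): himipeg → himifeg
  rule 3: no change — himifeg
  rule 4 (vowel merger): himifeg → himifig
  ⇒ Widen himifig
Only *himipag yields all of Orshoish himibak, Widen himifig.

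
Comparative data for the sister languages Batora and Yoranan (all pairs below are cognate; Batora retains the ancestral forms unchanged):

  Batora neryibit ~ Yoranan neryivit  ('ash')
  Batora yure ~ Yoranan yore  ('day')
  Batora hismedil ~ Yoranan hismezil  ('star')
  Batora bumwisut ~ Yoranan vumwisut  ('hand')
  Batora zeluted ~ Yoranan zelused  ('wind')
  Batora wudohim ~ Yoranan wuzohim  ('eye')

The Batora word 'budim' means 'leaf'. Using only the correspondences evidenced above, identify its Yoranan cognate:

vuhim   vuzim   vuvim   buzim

bumwisut ~ vumwisut — Batora b corresponds to Yoranan v word-initially before a back vowel.
hismedil ~ hismezil — Batora d corresponds to Yoranan z between vowels (before a front vowel).
Applying these to Batora 'budim':
  budim → vudim   (b→v word-initially before a back vowel)
  vudim → vuzim   (d→z between vowels (before a front vowel))
So the Yoranan cognate is 'vuzim'.

vuzim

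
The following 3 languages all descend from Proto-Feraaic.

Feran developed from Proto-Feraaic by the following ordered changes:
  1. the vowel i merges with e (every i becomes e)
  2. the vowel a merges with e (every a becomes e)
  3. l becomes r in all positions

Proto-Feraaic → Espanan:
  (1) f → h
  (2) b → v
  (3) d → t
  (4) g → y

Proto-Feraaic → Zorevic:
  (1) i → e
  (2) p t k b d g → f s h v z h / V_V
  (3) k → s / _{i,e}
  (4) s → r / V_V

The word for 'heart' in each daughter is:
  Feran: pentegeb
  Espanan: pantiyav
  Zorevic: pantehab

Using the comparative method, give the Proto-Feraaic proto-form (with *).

Position 2: Feran has e, Espanan has a, Zorevic has a. Espanan preserves a here (none of its changes turn any other segment into a), so the proto-segment is *a.
Position 6: Feran has g, Espanan has y, Zorevic has h. Feran preserves g here (none of its changes turn any other segment into g), so the proto-segment is *g.
Verify the candidate proto-form against each daughter:
Feran: *pantigab > pantegab > pentegeb  (by vowel merger, vowel merger)
Espanan: *pantigab > pantigav > pantiyav  (by unconditioned shift, unconditioned shift)
Zorevic: *pantigab
  pantigab → pantegab   [vowel merger]
  pantegab → pantehab   [intervocalic lenition]
  pantehab (rule 3 does not apply)
  pantehab (rule 4 does not apply)
  giving Zorevic pantehab.
Only *pantigab yields all of Feran pentegeb, Espanan pantiyav, Zorevic pantehab.

*pantigab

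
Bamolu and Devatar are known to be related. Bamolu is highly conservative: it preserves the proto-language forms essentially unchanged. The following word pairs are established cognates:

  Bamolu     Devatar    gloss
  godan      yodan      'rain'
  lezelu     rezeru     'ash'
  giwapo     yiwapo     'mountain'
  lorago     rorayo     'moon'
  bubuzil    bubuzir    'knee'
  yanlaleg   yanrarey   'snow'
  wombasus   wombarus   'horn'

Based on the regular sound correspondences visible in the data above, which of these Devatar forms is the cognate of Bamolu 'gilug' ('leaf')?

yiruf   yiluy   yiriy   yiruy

giwapo ~ yiwapo — Bamolu g corresponds to Devatar y word-initially before a front vowel.
lezelu ~ rezeru — Bamolu l corresponds to Devatar r between vowels (before a back vowel).
yanlaleg ~ yanrarey — Bamolu g corresponds to Devatar y word-finally.
Applying these to Bamolu 'gilug':
  gilug → yilug   (g→y word-initially before a front vowel)
  yilug → yirug   (l→r between vowels (before a back vowel))
  yirug → yiruy   (g→y word-finally)
So the Devatar cognate is 'yiruy'.

yiruy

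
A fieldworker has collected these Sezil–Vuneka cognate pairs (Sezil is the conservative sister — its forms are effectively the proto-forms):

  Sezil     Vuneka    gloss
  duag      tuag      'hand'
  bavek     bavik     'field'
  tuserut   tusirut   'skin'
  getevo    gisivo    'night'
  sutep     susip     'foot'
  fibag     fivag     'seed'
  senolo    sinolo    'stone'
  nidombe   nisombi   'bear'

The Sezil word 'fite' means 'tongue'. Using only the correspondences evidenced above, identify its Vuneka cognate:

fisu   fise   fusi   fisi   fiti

fisi

getevo ~ gisivo, sutep ~ susip — Sezil t corresponds to Vuneka s between vowels (before a front vowel).
nidombe ~ nisombi — Sezil e corresponds to Vuneka i word-finally.
Applying these to Sezil 'fite':
  fite → fise   (t→s between vowels (before a front vowel))
  fise → fisi   (e→i word-finally)
So the Vuneka cognate is 'fisi'.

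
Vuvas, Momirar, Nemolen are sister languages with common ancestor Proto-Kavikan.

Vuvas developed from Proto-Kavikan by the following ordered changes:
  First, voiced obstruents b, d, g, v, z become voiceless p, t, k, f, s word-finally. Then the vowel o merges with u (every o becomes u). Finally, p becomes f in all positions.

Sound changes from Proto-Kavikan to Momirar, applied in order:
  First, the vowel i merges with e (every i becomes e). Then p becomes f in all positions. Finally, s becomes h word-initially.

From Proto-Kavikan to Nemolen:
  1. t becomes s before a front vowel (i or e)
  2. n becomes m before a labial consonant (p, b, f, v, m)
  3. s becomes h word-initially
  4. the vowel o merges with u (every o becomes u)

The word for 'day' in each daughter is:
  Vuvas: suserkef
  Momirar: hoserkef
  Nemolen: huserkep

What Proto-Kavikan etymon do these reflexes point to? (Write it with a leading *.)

Position 1: Vuvas has s, Momirar has h, Nemolen has h. Taking the neighbouring segments as reconstructed: Vuvas s can only go back to *s; Momirar h could go back to *s or *h; Nemolen h could go back to *s or *h — the one source consistent with every daughter is *s.
Position 8: Vuvas has f, Momirar has f, Nemolen has p. Nemolen preserves p here (none of its changes turn any other segment into p), so the proto-segment is *p.
Position 2: Vuvas has u, Momirar has o, Nemolen has u. Momirar preserves o here (none of its changes turn any other segment into o), so the proto-segment is *o.
This points to *soserkep. Verify forward in each daughter:
Vuvas: *soserkep > suserkep > suserkef  (by vowel merger, unconditioned shift)
Momirar: *soserkep > soserkef > hoserkef  (by unconditioned shift, debuccalisation)
Nemolen: *soserkep > hoserkep > huserkep  (by debuccalisation, vowel merger)
*soserkep is the unique common source.

*soserkep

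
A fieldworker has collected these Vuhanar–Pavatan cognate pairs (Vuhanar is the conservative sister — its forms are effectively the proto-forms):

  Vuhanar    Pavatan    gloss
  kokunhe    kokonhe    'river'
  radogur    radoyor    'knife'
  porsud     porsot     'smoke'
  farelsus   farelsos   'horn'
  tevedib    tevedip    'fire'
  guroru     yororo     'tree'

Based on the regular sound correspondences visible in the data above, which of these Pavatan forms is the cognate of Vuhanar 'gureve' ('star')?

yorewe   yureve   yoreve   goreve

guroru ~ yororo — Vuhanar g corresponds to Pavatan y word-initially before a back vowel.
radogur ~ radoyor, guroru ~ yororo — Vuhanar u corresponds to Pavatan o after a consonant, before r.
Applying these to Vuhanar 'gureve':
  gureve → yureve   (g→y word-initially before a back vowel)
  yureve → yoreve   (u→o after a consonant, before r)
So the Pavatan cognate is 'yoreve'.

yoreve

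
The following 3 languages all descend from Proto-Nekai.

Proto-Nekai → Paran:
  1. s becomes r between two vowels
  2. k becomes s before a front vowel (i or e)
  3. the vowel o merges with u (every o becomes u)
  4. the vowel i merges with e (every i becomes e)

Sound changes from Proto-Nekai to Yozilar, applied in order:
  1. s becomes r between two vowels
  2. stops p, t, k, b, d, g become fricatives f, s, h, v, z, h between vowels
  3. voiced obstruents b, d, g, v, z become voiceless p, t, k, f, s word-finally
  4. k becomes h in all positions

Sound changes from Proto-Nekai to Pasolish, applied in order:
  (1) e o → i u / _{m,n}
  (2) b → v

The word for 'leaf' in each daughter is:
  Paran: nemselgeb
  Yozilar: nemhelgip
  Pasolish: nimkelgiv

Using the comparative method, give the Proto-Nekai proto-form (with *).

Position 4: Paran has s, Yozilar has h, Pasolish has k. Pasolish preserves k here (none of its changes turn any other segment into k), so the proto-segment is *k.
Position 8: Paran has e, Yozilar has i, Pasolish has i. Yozilar preserves i here (none of its changes turn any other segment into i), so the proto-segment is *i.
Verify the candidate proto-form against each daughter:
Paran: *nemkelgib > nemselgib > nemselgeb  (by palatalisation, vowel merger)
Yozilar: *nemkelgib
  nemkelgib (rule 1 does not apply)
  nemkelgib (rule 2 does not apply)
  nemkelgib → nemkelgip   [final devoicing]
  nemkelgip → nemhelgip   [unconditioned shift]
  giving Yozilar nemhelgip.
Pasolish: start from *nemkelgib.
  rule 1 (pre-nasal raising): nemkelgib → nimkelgib
  rule 2 (unconditioned shift): nimkelgib → nimkelgiv
  ⇒ Pasolish nimkelgiv
*nemkelgib is the unique common source.

*nemkelgib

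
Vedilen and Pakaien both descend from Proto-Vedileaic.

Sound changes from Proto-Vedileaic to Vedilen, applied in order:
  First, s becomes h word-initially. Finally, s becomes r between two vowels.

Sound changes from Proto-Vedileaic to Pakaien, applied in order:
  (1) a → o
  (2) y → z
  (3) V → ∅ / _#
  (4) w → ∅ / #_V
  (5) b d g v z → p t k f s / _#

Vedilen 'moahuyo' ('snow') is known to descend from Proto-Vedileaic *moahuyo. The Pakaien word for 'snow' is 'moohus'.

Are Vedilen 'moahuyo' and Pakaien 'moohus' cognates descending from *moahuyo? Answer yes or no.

yes

Derive the expected Pakaien reflex of *moahuyo:
Pakaien: start from *moahuyo.
  rule 1 (vowel merger): moahuyo → moohuyo
  rule 2 (unconditioned shift): moohuyo → moohuzo
  rule 3 (apocope): moohuzo → moohuz
  rule 4: no change — moohuz
  rule 5 (final devoicing): moohuz → moohus
  ⇒ Pakaien moohus
Pakaien 'moohus' matches the regular reflex exactly, so the pair is cognate.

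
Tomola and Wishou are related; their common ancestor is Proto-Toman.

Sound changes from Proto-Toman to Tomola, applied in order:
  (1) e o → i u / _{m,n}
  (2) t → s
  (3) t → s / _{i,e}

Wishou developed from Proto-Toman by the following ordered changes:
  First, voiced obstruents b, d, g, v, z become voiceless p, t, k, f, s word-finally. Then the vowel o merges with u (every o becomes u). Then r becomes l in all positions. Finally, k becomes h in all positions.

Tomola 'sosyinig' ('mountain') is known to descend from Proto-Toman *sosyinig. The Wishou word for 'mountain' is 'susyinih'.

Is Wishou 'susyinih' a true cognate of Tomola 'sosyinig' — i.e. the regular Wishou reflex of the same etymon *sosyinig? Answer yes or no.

Derive the expected Wishou reflex of *sosyinig:
Wishou: *sosyinig > sosyinik > susyinik > susyinih  (by final devoicing, vowel merger, unconditioned shift)
Wishou 'susyinih' matches the regular reflex exactly, so the pair is cognate.

yes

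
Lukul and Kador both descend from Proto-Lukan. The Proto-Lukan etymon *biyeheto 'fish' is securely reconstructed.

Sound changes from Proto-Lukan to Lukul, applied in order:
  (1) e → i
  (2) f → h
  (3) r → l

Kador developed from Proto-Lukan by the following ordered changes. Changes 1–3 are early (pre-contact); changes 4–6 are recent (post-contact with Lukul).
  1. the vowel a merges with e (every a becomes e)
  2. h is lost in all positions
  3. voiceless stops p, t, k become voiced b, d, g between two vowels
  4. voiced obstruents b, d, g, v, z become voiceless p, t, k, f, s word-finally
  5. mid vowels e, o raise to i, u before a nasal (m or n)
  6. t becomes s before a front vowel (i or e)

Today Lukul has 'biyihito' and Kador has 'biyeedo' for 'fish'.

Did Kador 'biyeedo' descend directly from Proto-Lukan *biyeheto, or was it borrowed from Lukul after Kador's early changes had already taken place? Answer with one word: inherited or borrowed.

If inherited, *biyeheto would pass through all of Kador's changes:
Kador: start from *biyeheto.
  rule 1: no change — biyeheto
  rule 2 (h-loss): biyeheto → biyeeto
  rule 3 (intervocalic voicing): biyeeto → biyeedo
  rule 4: no change — biyeedo
  rule 5: no change — biyeedo
  rule 6: no change — biyeedo
  ⇒ Kador biyeedo
If borrowed from Lukul 'biyihito' after the early changes, it would undergo only the recent ones:
  rule 4 (final devoicing): no change (biyihito)
  rule 5 (pre-nasal raising): no change (biyihito)
  rule 6 (palatalisation): no change (biyihito)
  ⇒ as a loan: biyihito
Kador 'biyeedo' matches the inherited outcome exactly, so it is an inherited cognate, not a loan.

inherited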